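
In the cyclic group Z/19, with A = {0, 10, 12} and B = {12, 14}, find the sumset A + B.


Work in Z/19Z: reduce every sum a + b modulo 19.
Enumerate all 6 pairs:
a = 0: 0+12=12, 0+14=14
a = 10: 10+12=3, 10+14=5
a = 12: 12+12=5, 12+14=7
Distinct residues collected: {3, 5, 7, 12, 14}
|A + B| = 5 (out of 19 total residues).

A + B = {3, 5, 7, 12, 14}


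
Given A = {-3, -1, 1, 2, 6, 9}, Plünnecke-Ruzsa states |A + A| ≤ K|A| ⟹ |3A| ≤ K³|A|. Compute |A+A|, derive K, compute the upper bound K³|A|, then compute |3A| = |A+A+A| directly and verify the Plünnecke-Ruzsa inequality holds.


|A| = 6.
Step 1: Compute A + A by enumerating all 36 pairs.
A + A = {-6, -4, -2, -1, 0, 1, 2, 3, 4, 5, 6, 7, 8, 10, 11, 12, 15, 18}, so |A + A| = 18.
Step 2: Doubling constant K = |A + A|/|A| = 18/6 = 18/6 ≈ 3.0000.
Step 3: Plünnecke-Ruzsa gives |3A| ≤ K³·|A| = (3.0000)³ · 6 ≈ 162.0000.
Step 4: Compute 3A = A + A + A directly by enumerating all triples (a,b,c) ∈ A³; |3A| = 31.
Step 5: Check 31 ≤ 162.0000? Yes ✓.

K = 18/6, Plünnecke-Ruzsa bound K³|A| ≈ 162.0000, |3A| = 31, inequality holds.


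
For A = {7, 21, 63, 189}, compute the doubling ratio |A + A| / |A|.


|A| = 4.
Compute A + A by enumerating all 16 pairs.
A + A = {14, 28, 42, 70, 84, 126, 196, 210, 252, 378}, so |A + A| = 10.
K = |A + A| / |A| = 10/4 = 5/2 ≈ 2.5000.
Reference: AP of size 4 gives K = 7/4 ≈ 1.7500; a fully generic set of size 4 gives K ≈ 2.5000.

|A| = 4, |A + A| = 10, K = 10/4 = 5/2.


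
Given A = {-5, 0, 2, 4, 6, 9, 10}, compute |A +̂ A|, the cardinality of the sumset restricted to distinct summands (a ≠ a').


Restricted sumset: A +̂ A = {a + a' : a ∈ A, a' ∈ A, a ≠ a'}.
Equivalently, take A + A and drop any sum 2a that is achievable ONLY as a + a for a ∈ A (i.e. sums representable only with equal summands).
Enumerate pairs (a, a') with a < a' (symmetric, so each unordered pair gives one sum; this covers all a ≠ a'):
  -5 + 0 = -5
  -5 + 2 = -3
  -5 + 4 = -1
  -5 + 6 = 1
  -5 + 9 = 4
  -5 + 10 = 5
  0 + 2 = 2
  0 + 4 = 4
  0 + 6 = 6
  0 + 9 = 9
  0 + 10 = 10
  2 + 4 = 6
  2 + 6 = 8
  2 + 9 = 11
  2 + 10 = 12
  4 + 6 = 10
  4 + 9 = 13
  4 + 10 = 14
  6 + 9 = 15
  6 + 10 = 16
  9 + 10 = 19
Collected distinct sums: {-5, -3, -1, 1, 2, 4, 5, 6, 8, 9, 10, 11, 12, 13, 14, 15, 16, 19}
|A +̂ A| = 18
(Reference bound: |A +̂ A| ≥ 2|A| - 3 for |A| ≥ 2, with |A| = 7 giving ≥ 11.)

|A +̂ A| = 18


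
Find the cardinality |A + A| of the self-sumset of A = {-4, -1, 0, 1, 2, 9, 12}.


A + A = {a + a' : a, a' ∈ A}; |A| = 7.
General bounds: 2|A| - 1 ≤ |A + A| ≤ |A|(|A|+1)/2, i.e. 13 ≤ |A + A| ≤ 28.
Lower bound 2|A|-1 is attained iff A is an arithmetic progression.
Enumerate sums a + a' for a ≤ a' (symmetric, so this suffices):
a = -4: -4+-4=-8, -4+-1=-5, -4+0=-4, -4+1=-3, -4+2=-2, -4+9=5, -4+12=8
a = -1: -1+-1=-2, -1+0=-1, -1+1=0, -1+2=1, -1+9=8, -1+12=11
a = 0: 0+0=0, 0+1=1, 0+2=2, 0+9=9, 0+12=12
a = 1: 1+1=2, 1+2=3, 1+9=10, 1+12=13
a = 2: 2+2=4, 2+9=11, 2+12=14
a = 9: 9+9=18, 9+12=21
a = 12: 12+12=24
Distinct sums: {-8, -5, -4, -3, -2, -1, 0, 1, 2, 3, 4, 5, 8, 9, 10, 11, 12, 13, 14, 18, 21, 24}
|A + A| = 22

|A + A| = 22


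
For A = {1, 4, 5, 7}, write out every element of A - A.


A - A = {a - a' : a, a' ∈ A}.
Compute a - a' for each ordered pair (a, a'):
a = 1: 1-1=0, 1-4=-3, 1-5=-4, 1-7=-6
a = 4: 4-1=3, 4-4=0, 4-5=-1, 4-7=-3
a = 5: 5-1=4, 5-4=1, 5-5=0, 5-7=-2
a = 7: 7-1=6, 7-4=3, 7-5=2, 7-7=0
Collecting distinct values (and noting 0 appears from a-a):
A - A = {-6, -4, -3, -2, -1, 0, 1, 2, 3, 4, 6}
|A - A| = 11

A - A = {-6, -4, -3, -2, -1, 0, 1, 2, 3, 4, 6}


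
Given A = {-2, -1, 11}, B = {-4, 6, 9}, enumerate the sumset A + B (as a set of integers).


A + B = {a + b : a ∈ A, b ∈ B}.
Enumerate all |A|·|B| = 3·3 = 9 pairs (a, b) and collect distinct sums.
a = -2: -2+-4=-6, -2+6=4, -2+9=7
a = -1: -1+-4=-5, -1+6=5, -1+9=8
a = 11: 11+-4=7, 11+6=17, 11+9=20
Collecting distinct sums: A + B = {-6, -5, 4, 5, 7, 8, 17, 20}
|A + B| = 8

A + B = {-6, -5, 4, 5, 7, 8, 17, 20}


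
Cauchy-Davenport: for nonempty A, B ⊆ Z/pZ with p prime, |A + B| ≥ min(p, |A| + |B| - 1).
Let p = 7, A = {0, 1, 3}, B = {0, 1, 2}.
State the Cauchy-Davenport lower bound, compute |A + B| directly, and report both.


Cauchy-Davenport: |A + B| ≥ min(p, |A| + |B| - 1) for A, B nonempty in Z/pZ.
|A| = 3, |B| = 3, p = 7.
CD lower bound = min(7, 3 + 3 - 1) = min(7, 5) = 5.
Compute A + B mod 7 directly:
a = 0: 0+0=0, 0+1=1, 0+2=2
a = 1: 1+0=1, 1+1=2, 1+2=3
a = 3: 3+0=3, 3+1=4, 3+2=5
A + B = {0, 1, 2, 3, 4, 5}, so |A + B| = 6.
Verify: 6 ≥ 5? Yes ✓.

CD lower bound = 5, actual |A + B| = 6.


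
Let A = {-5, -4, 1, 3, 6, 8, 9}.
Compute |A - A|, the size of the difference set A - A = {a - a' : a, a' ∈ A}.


A - A = {a - a' : a, a' ∈ A}; |A| = 7.
Bounds: 2|A|-1 ≤ |A - A| ≤ |A|² - |A| + 1, i.e. 13 ≤ |A - A| ≤ 43.
Note: 0 ∈ A - A always (from a - a). The set is symmetric: if d ∈ A - A then -d ∈ A - A.
Enumerate nonzero differences d = a - a' with a > a' (then include -d):
Positive differences: {1, 2, 3, 5, 6, 7, 8, 10, 11, 12, 13, 14}
Full difference set: {0} ∪ (positive diffs) ∪ (negative diffs).
|A - A| = 1 + 2·12 = 25 (matches direct enumeration: 25).

|A - A| = 25


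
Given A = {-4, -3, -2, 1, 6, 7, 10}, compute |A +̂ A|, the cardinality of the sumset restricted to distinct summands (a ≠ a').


Restricted sumset: A +̂ A = {a + a' : a ∈ A, a' ∈ A, a ≠ a'}.
Equivalently, take A + A and drop any sum 2a that is achievable ONLY as a + a for a ∈ A (i.e. sums representable only with equal summands).
Enumerate pairs (a, a') with a < a' (symmetric, so each unordered pair gives one sum; this covers all a ≠ a'):
  -4 + -3 = -7
  -4 + -2 = -6
  -4 + 1 = -3
  -4 + 6 = 2
  -4 + 7 = 3
  -4 + 10 = 6
  -3 + -2 = -5
  -3 + 1 = -2
  -3 + 6 = 3
  -3 + 7 = 4
  -3 + 10 = 7
  -2 + 1 = -1
  -2 + 6 = 4
  -2 + 7 = 5
  -2 + 10 = 8
  1 + 6 = 7
  1 + 7 = 8
  1 + 10 = 11
  6 + 7 = 13
  6 + 10 = 16
  7 + 10 = 17
Collected distinct sums: {-7, -6, -5, -3, -2, -1, 2, 3, 4, 5, 6, 7, 8, 11, 13, 16, 17}
|A +̂ A| = 17
(Reference bound: |A +̂ A| ≥ 2|A| - 3 for |A| ≥ 2, with |A| = 7 giving ≥ 11.)

|A +̂ A| = 17


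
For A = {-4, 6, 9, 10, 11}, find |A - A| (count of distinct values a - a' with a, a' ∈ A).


A - A = {a - a' : a, a' ∈ A}; |A| = 5.
Bounds: 2|A|-1 ≤ |A - A| ≤ |A|² - |A| + 1, i.e. 9 ≤ |A - A| ≤ 21.
Note: 0 ∈ A - A always (from a - a). The set is symmetric: if d ∈ A - A then -d ∈ A - A.
Enumerate nonzero differences d = a - a' with a > a' (then include -d):
Positive differences: {1, 2, 3, 4, 5, 10, 13, 14, 15}
Full difference set: {0} ∪ (positive diffs) ∪ (negative diffs).
|A - A| = 1 + 2·9 = 19 (matches direct enumeration: 19).

|A - A| = 19


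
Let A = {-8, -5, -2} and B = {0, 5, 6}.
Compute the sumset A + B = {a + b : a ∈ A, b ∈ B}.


A + B = {a + b : a ∈ A, b ∈ B}.
Enumerate all |A|·|B| = 3·3 = 9 pairs (a, b) and collect distinct sums.
a = -8: -8+0=-8, -8+5=-3, -8+6=-2
a = -5: -5+0=-5, -5+5=0, -5+6=1
a = -2: -2+0=-2, -2+5=3, -2+6=4
Collecting distinct sums: A + B = {-8, -5, -3, -2, 0, 1, 3, 4}
|A + B| = 8

A + B = {-8, -5, -3, -2, 0, 1, 3, 4}


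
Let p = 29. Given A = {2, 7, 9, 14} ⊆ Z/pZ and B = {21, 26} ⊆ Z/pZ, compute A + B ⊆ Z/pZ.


Work in Z/29Z: reduce every sum a + b modulo 29.
Enumerate all 8 pairs:
a = 2: 2+21=23, 2+26=28
a = 7: 7+21=28, 7+26=4
a = 9: 9+21=1, 9+26=6
a = 14: 14+21=6, 14+26=11
Distinct residues collected: {1, 4, 6, 11, 23, 28}
|A + B| = 6 (out of 29 total residues).

A + B = {1, 4, 6, 11, 23, 28}


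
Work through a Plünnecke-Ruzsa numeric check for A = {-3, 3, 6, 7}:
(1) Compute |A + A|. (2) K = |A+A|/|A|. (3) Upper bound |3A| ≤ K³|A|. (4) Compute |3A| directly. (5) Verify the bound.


|A| = 4.
Step 1: Compute A + A by enumerating all 16 pairs.
A + A = {-6, 0, 3, 4, 6, 9, 10, 12, 13, 14}, so |A + A| = 10.
Step 2: Doubling constant K = |A + A|/|A| = 10/4 = 10/4 ≈ 2.5000.
Step 3: Plünnecke-Ruzsa gives |3A| ≤ K³·|A| = (2.5000)³ · 4 ≈ 62.5000.
Step 4: Compute 3A = A + A + A directly by enumerating all triples (a,b,c) ∈ A³; |3A| = 19.
Step 5: Check 19 ≤ 62.5000? Yes ✓.

K = 10/4, Plünnecke-Ruzsa bound K³|A| ≈ 62.5000, |3A| = 19, inequality holds.


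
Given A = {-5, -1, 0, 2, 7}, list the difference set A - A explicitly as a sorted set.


A - A = {a - a' : a, a' ∈ A}.
Compute a - a' for each ordered pair (a, a'):
a = -5: -5--5=0, -5--1=-4, -5-0=-5, -5-2=-7, -5-7=-12
a = -1: -1--5=4, -1--1=0, -1-0=-1, -1-2=-3, -1-7=-8
a = 0: 0--5=5, 0--1=1, 0-0=0, 0-2=-2, 0-7=-7
a = 2: 2--5=7, 2--1=3, 2-0=2, 2-2=0, 2-7=-5
a = 7: 7--5=12, 7--1=8, 7-0=7, 7-2=5, 7-7=0
Collecting distinct values (and noting 0 appears from a-a):
A - A = {-12, -8, -7, -5, -4, -3, -2, -1, 0, 1, 2, 3, 4, 5, 7, 8, 12}
|A - A| = 17

A - A = {-12, -8, -7, -5, -4, -3, -2, -1, 0, 1, 2, 3, 4, 5, 7, 8, 12}


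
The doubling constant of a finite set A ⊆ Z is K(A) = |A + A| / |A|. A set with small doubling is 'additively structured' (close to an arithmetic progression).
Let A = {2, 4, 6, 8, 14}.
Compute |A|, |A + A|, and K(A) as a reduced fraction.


|A| = 5.
Compute A + A by enumerating all 25 pairs.
A + A = {4, 6, 8, 10, 12, 14, 16, 18, 20, 22, 28}, so |A + A| = 11.
K = |A + A| / |A| = 11/5 (already in lowest terms) ≈ 2.2000.
Reference: AP of size 5 gives K = 9/5 ≈ 1.8000; a fully generic set of size 5 gives K ≈ 3.0000.

|A| = 5, |A + A| = 11, K = 11/5.


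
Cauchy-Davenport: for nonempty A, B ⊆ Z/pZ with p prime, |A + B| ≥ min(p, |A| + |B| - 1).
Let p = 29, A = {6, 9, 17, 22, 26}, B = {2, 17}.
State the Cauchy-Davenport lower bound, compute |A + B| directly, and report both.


Cauchy-Davenport: |A + B| ≥ min(p, |A| + |B| - 1) for A, B nonempty in Z/pZ.
|A| = 5, |B| = 2, p = 29.
CD lower bound = min(29, 5 + 2 - 1) = min(29, 6) = 6.
Compute A + B mod 29 directly:
a = 6: 6+2=8, 6+17=23
a = 9: 9+2=11, 9+17=26
a = 17: 17+2=19, 17+17=5
a = 22: 22+2=24, 22+17=10
a = 26: 26+2=28, 26+17=14
A + B = {5, 8, 10, 11, 14, 19, 23, 24, 26, 28}, so |A + B| = 10.
Verify: 10 ≥ 6? Yes ✓.

CD lower bound = 6, actual |A + B| = 10.


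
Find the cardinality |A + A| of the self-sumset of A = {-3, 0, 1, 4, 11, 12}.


A + A = {a + a' : a, a' ∈ A}; |A| = 6.
General bounds: 2|A| - 1 ≤ |A + A| ≤ |A|(|A|+1)/2, i.e. 11 ≤ |A + A| ≤ 21.
Lower bound 2|A|-1 is attained iff A is an arithmetic progression.
Enumerate sums a + a' for a ≤ a' (symmetric, so this suffices):
a = -3: -3+-3=-6, -3+0=-3, -3+1=-2, -3+4=1, -3+11=8, -3+12=9
a = 0: 0+0=0, 0+1=1, 0+4=4, 0+11=11, 0+12=12
a = 1: 1+1=2, 1+4=5, 1+11=12, 1+12=13
a = 4: 4+4=8, 4+11=15, 4+12=16
a = 11: 11+11=22, 11+12=23
a = 12: 12+12=24
Distinct sums: {-6, -3, -2, 0, 1, 2, 4, 5, 8, 9, 11, 12, 13, 15, 16, 22, 23, 24}
|A + A| = 18

|A + A| = 18


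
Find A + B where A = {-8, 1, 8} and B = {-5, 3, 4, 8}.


A + B = {a + b : a ∈ A, b ∈ B}.
Enumerate all |A|·|B| = 3·4 = 12 pairs (a, b) and collect distinct sums.
a = -8: -8+-5=-13, -8+3=-5, -8+4=-4, -8+8=0
a = 1: 1+-5=-4, 1+3=4, 1+4=5, 1+8=9
a = 8: 8+-5=3, 8+3=11, 8+4=12, 8+8=16
Collecting distinct sums: A + B = {-13, -5, -4, 0, 3, 4, 5, 9, 11, 12, 16}
|A + B| = 11

A + B = {-13, -5, -4, 0, 3, 4, 5, 9, 11, 12, 16}


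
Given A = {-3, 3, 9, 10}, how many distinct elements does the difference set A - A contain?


A - A = {a - a' : a, a' ∈ A}; |A| = 4.
Bounds: 2|A|-1 ≤ |A - A| ≤ |A|² - |A| + 1, i.e. 7 ≤ |A - A| ≤ 13.
Note: 0 ∈ A - A always (from a - a). The set is symmetric: if d ∈ A - A then -d ∈ A - A.
Enumerate nonzero differences d = a - a' with a > a' (then include -d):
Positive differences: {1, 6, 7, 12, 13}
Full difference set: {0} ∪ (positive diffs) ∪ (negative diffs).
|A - A| = 1 + 2·5 = 11 (matches direct enumeration: 11).

|A - A| = 11


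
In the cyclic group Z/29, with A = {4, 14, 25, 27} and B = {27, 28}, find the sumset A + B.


Work in Z/29Z: reduce every sum a + b modulo 29.
Enumerate all 8 pairs:
a = 4: 4+27=2, 4+28=3
a = 14: 14+27=12, 14+28=13
a = 25: 25+27=23, 25+28=24
a = 27: 27+27=25, 27+28=26
Distinct residues collected: {2, 3, 12, 13, 23, 24, 25, 26}
|A + B| = 8 (out of 29 total residues).

A + B = {2, 3, 12, 13, 23, 24, 25, 26}


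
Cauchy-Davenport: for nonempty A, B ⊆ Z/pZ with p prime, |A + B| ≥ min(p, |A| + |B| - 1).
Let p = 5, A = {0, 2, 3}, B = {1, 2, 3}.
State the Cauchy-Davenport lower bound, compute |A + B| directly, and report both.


Cauchy-Davenport: |A + B| ≥ min(p, |A| + |B| - 1) for A, B nonempty in Z/pZ.
|A| = 3, |B| = 3, p = 5.
CD lower bound = min(5, 3 + 3 - 1) = min(5, 5) = 5.
Compute A + B mod 5 directly:
a = 0: 0+1=1, 0+2=2, 0+3=3
a = 2: 2+1=3, 2+2=4, 2+3=0
a = 3: 3+1=4, 3+2=0, 3+3=1
A + B = {0, 1, 2, 3, 4}, so |A + B| = 5.
Verify: 5 ≥ 5? Yes ✓.

CD lower bound = 5, actual |A + B| = 5.


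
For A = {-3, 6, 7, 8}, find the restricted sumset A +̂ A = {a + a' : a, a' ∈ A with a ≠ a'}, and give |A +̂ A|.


Restricted sumset: A +̂ A = {a + a' : a ∈ A, a' ∈ A, a ≠ a'}.
Equivalently, take A + A and drop any sum 2a that is achievable ONLY as a + a for a ∈ A (i.e. sums representable only with equal summands).
Enumerate pairs (a, a') with a < a' (symmetric, so each unordered pair gives one sum; this covers all a ≠ a'):
  -3 + 6 = 3
  -3 + 7 = 4
  -3 + 8 = 5
  6 + 7 = 13
  6 + 8 = 14
  7 + 8 = 15
Collected distinct sums: {3, 4, 5, 13, 14, 15}
|A +̂ A| = 6
(Reference bound: |A +̂ A| ≥ 2|A| - 3 for |A| ≥ 2, with |A| = 4 giving ≥ 5.)

|A +̂ A| = 6


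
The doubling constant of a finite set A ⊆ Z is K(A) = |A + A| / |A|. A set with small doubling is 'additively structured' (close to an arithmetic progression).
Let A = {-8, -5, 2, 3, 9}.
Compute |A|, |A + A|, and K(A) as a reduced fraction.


|A| = 5.
Compute A + A by enumerating all 25 pairs.
A + A = {-16, -13, -10, -6, -5, -3, -2, 1, 4, 5, 6, 11, 12, 18}, so |A + A| = 14.
K = |A + A| / |A| = 14/5 (already in lowest terms) ≈ 2.8000.
Reference: AP of size 5 gives K = 9/5 ≈ 1.8000; a fully generic set of size 5 gives K ≈ 3.0000.

|A| = 5, |A + A| = 14, K = 14/5.


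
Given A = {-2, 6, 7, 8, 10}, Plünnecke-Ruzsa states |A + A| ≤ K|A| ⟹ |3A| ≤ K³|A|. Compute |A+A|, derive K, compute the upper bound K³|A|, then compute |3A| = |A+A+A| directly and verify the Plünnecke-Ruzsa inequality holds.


|A| = 5.
Step 1: Compute A + A by enumerating all 25 pairs.
A + A = {-4, 4, 5, 6, 8, 12, 13, 14, 15, 16, 17, 18, 20}, so |A + A| = 13.
Step 2: Doubling constant K = |A + A|/|A| = 13/5 = 13/5 ≈ 2.6000.
Step 3: Plünnecke-Ruzsa gives |3A| ≤ K³·|A| = (2.6000)³ · 5 ≈ 87.8800.
Step 4: Compute 3A = A + A + A directly by enumerating all triples (a,b,c) ∈ A³; |3A| = 24.
Step 5: Check 24 ≤ 87.8800? Yes ✓.

K = 13/5, Plünnecke-Ruzsa bound K³|A| ≈ 87.8800, |3A| = 24, inequality holds.


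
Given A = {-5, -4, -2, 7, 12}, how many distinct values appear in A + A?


A + A = {a + a' : a, a' ∈ A}; |A| = 5.
General bounds: 2|A| - 1 ≤ |A + A| ≤ |A|(|A|+1)/2, i.e. 9 ≤ |A + A| ≤ 15.
Lower bound 2|A|-1 is attained iff A is an arithmetic progression.
Enumerate sums a + a' for a ≤ a' (symmetric, so this suffices):
a = -5: -5+-5=-10, -5+-4=-9, -5+-2=-7, -5+7=2, -5+12=7
a = -4: -4+-4=-8, -4+-2=-6, -4+7=3, -4+12=8
a = -2: -2+-2=-4, -2+7=5, -2+12=10
a = 7: 7+7=14, 7+12=19
a = 12: 12+12=24
Distinct sums: {-10, -9, -8, -7, -6, -4, 2, 3, 5, 7, 8, 10, 14, 19, 24}
|A + A| = 15

|A + A| = 15


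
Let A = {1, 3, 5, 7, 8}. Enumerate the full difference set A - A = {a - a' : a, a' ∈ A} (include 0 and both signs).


A - A = {a - a' : a, a' ∈ A}.
Compute a - a' for each ordered pair (a, a'):
a = 1: 1-1=0, 1-3=-2, 1-5=-4, 1-7=-6, 1-8=-7
a = 3: 3-1=2, 3-3=0, 3-5=-2, 3-7=-4, 3-8=-5
a = 5: 5-1=4, 5-3=2, 5-5=0, 5-7=-2, 5-8=-3
a = 7: 7-1=6, 7-3=4, 7-5=2, 7-7=0, 7-8=-1
a = 8: 8-1=7, 8-3=5, 8-5=3, 8-7=1, 8-8=0
Collecting distinct values (and noting 0 appears from a-a):
A - A = {-7, -6, -5, -4, -3, -2, -1, 0, 1, 2, 3, 4, 5, 6, 7}
|A - A| = 15

A - A = {-7, -6, -5, -4, -3, -2, -1, 0, 1, 2, 3, 4, 5, 6, 7}


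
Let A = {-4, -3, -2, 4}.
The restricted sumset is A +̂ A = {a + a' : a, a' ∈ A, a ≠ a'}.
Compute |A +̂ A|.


Restricted sumset: A +̂ A = {a + a' : a ∈ A, a' ∈ A, a ≠ a'}.
Equivalently, take A + A and drop any sum 2a that is achievable ONLY as a + a for a ∈ A (i.e. sums representable only with equal summands).
Enumerate pairs (a, a') with a < a' (symmetric, so each unordered pair gives one sum; this covers all a ≠ a'):
  -4 + -3 = -7
  -4 + -2 = -6
  -4 + 4 = 0
  -3 + -2 = -5
  -3 + 4 = 1
  -2 + 4 = 2
Collected distinct sums: {-7, -6, -5, 0, 1, 2}
|A +̂ A| = 6
(Reference bound: |A +̂ A| ≥ 2|A| - 3 for |A| ≥ 2, with |A| = 4 giving ≥ 5.)

|A +̂ A| = 6


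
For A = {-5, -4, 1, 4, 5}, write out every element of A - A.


A - A = {a - a' : a, a' ∈ A}.
Compute a - a' for each ordered pair (a, a'):
a = -5: -5--5=0, -5--4=-1, -5-1=-6, -5-4=-9, -5-5=-10
a = -4: -4--5=1, -4--4=0, -4-1=-5, -4-4=-8, -4-5=-9
a = 1: 1--5=6, 1--4=5, 1-1=0, 1-4=-3, 1-5=-4
a = 4: 4--5=9, 4--4=8, 4-1=3, 4-4=0, 4-5=-1
a = 5: 5--5=10, 5--4=9, 5-1=4, 5-4=1, 5-5=0
Collecting distinct values (and noting 0 appears from a-a):
A - A = {-10, -9, -8, -6, -5, -4, -3, -1, 0, 1, 3, 4, 5, 6, 8, 9, 10}
|A - A| = 17

A - A = {-10, -9, -8, -6, -5, -4, -3, -1, 0, 1, 3, 4, 5, 6, 8, 9, 10}


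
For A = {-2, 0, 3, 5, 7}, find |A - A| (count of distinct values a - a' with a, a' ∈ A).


A - A = {a - a' : a, a' ∈ A}; |A| = 5.
Bounds: 2|A|-1 ≤ |A - A| ≤ |A|² - |A| + 1, i.e. 9 ≤ |A - A| ≤ 21.
Note: 0 ∈ A - A always (from a - a). The set is symmetric: if d ∈ A - A then -d ∈ A - A.
Enumerate nonzero differences d = a - a' with a > a' (then include -d):
Positive differences: {2, 3, 4, 5, 7, 9}
Full difference set: {0} ∪ (positive diffs) ∪ (negative diffs).
|A - A| = 1 + 2·6 = 13 (matches direct enumeration: 13).

|A - A| = 13


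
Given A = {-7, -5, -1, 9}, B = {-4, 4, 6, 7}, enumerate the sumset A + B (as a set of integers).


A + B = {a + b : a ∈ A, b ∈ B}.
Enumerate all |A|·|B| = 4·4 = 16 pairs (a, b) and collect distinct sums.
a = -7: -7+-4=-11, -7+4=-3, -7+6=-1, -7+7=0
a = -5: -5+-4=-9, -5+4=-1, -5+6=1, -5+7=2
a = -1: -1+-4=-5, -1+4=3, -1+6=5, -1+7=6
a = 9: 9+-4=5, 9+4=13, 9+6=15, 9+7=16
Collecting distinct sums: A + B = {-11, -9, -5, -3, -1, 0, 1, 2, 3, 5, 6, 13, 15, 16}
|A + B| = 14

A + B = {-11, -9, -5, -3, -1, 0, 1, 2, 3, 5, 6, 13, 15, 16}


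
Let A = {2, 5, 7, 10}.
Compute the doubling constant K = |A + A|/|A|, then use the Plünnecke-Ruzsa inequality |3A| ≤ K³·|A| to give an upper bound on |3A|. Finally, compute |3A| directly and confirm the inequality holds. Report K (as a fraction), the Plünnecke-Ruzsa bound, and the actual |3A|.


|A| = 4.
Step 1: Compute A + A by enumerating all 16 pairs.
A + A = {4, 7, 9, 10, 12, 14, 15, 17, 20}, so |A + A| = 9.
Step 2: Doubling constant K = |A + A|/|A| = 9/4 = 9/4 ≈ 2.2500.
Step 3: Plünnecke-Ruzsa gives |3A| ≤ K³·|A| = (2.2500)³ · 4 ≈ 45.5625.
Step 4: Compute 3A = A + A + A directly by enumerating all triples (a,b,c) ∈ A³; |3A| = 16.
Step 5: Check 16 ≤ 45.5625? Yes ✓.

K = 9/4, Plünnecke-Ruzsa bound K³|A| ≈ 45.5625, |3A| = 16, inequality holds.


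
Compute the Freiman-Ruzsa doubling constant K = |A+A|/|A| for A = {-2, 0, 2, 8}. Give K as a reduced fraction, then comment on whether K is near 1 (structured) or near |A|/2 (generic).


|A| = 4.
Compute A + A by enumerating all 16 pairs.
A + A = {-4, -2, 0, 2, 4, 6, 8, 10, 16}, so |A + A| = 9.
K = |A + A| / |A| = 9/4 (already in lowest terms) ≈ 2.2500.
Reference: AP of size 4 gives K = 7/4 ≈ 1.7500; a fully generic set of size 4 gives K ≈ 2.5000.

|A| = 4, |A + A| = 9, K = 9/4.


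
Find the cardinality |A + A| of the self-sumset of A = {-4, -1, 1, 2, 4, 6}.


A + A = {a + a' : a, a' ∈ A}; |A| = 6.
General bounds: 2|A| - 1 ≤ |A + A| ≤ |A|(|A|+1)/2, i.e. 11 ≤ |A + A| ≤ 21.
Lower bound 2|A|-1 is attained iff A is an arithmetic progression.
Enumerate sums a + a' for a ≤ a' (symmetric, so this suffices):
a = -4: -4+-4=-8, -4+-1=-5, -4+1=-3, -4+2=-2, -4+4=0, -4+6=2
a = -1: -1+-1=-2, -1+1=0, -1+2=1, -1+4=3, -1+6=5
a = 1: 1+1=2, 1+2=3, 1+4=5, 1+6=7
a = 2: 2+2=4, 2+4=6, 2+6=8
a = 4: 4+4=8, 4+6=10
a = 6: 6+6=12
Distinct sums: {-8, -5, -3, -2, 0, 1, 2, 3, 4, 5, 6, 7, 8, 10, 12}
|A + A| = 15

|A + A| = 15


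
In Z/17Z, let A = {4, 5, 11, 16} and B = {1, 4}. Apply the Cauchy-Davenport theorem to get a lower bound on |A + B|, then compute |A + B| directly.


Cauchy-Davenport: |A + B| ≥ min(p, |A| + |B| - 1) for A, B nonempty in Z/pZ.
|A| = 4, |B| = 2, p = 17.
CD lower bound = min(17, 4 + 2 - 1) = min(17, 5) = 5.
Compute A + B mod 17 directly:
a = 4: 4+1=5, 4+4=8
a = 5: 5+1=6, 5+4=9
a = 11: 11+1=12, 11+4=15
a = 16: 16+1=0, 16+4=3
A + B = {0, 3, 5, 6, 8, 9, 12, 15}, so |A + B| = 8.
Verify: 8 ≥ 5? Yes ✓.

CD lower bound = 5, actual |A + B| = 8.


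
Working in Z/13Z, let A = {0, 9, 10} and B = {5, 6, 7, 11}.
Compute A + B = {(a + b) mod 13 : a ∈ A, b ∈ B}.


Work in Z/13Z: reduce every sum a + b modulo 13.
Enumerate all 12 pairs:
a = 0: 0+5=5, 0+6=6, 0+7=7, 0+11=11
a = 9: 9+5=1, 9+6=2, 9+7=3, 9+11=7
a = 10: 10+5=2, 10+6=3, 10+7=4, 10+11=8
Distinct residues collected: {1, 2, 3, 4, 5, 6, 7, 8, 11}
|A + B| = 9 (out of 13 total residues).

A + B = {1, 2, 3, 4, 5, 6, 7, 8, 11}


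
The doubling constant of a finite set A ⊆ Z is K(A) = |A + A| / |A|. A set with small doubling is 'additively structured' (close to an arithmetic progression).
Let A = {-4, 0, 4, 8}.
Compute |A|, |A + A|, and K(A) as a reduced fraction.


|A| = 4.
Compute A + A by enumerating all 16 pairs.
A + A = {-8, -4, 0, 4, 8, 12, 16}, so |A + A| = 7.
K = |A + A| / |A| = 7/4 (already in lowest terms) ≈ 1.7500.
Reference: AP of size 4 gives K = 7/4 ≈ 1.7500; a fully generic set of size 4 gives K ≈ 2.5000.

|A| = 4, |A + A| = 7, K = 7/4.


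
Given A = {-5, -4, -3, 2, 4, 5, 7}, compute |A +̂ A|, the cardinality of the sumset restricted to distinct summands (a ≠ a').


Restricted sumset: A +̂ A = {a + a' : a ∈ A, a' ∈ A, a ≠ a'}.
Equivalently, take A + A and drop any sum 2a that is achievable ONLY as a + a for a ∈ A (i.e. sums representable only with equal summands).
Enumerate pairs (a, a') with a < a' (symmetric, so each unordered pair gives one sum; this covers all a ≠ a'):
  -5 + -4 = -9
  -5 + -3 = -8
  -5 + 2 = -3
  -5 + 4 = -1
  -5 + 5 = 0
  -5 + 7 = 2
  -4 + -3 = -7
  -4 + 2 = -2
  -4 + 4 = 0
  -4 + 5 = 1
  -4 + 7 = 3
  -3 + 2 = -1
  -3 + 4 = 1
  -3 + 5 = 2
  -3 + 7 = 4
  2 + 4 = 6
  2 + 5 = 7
  2 + 7 = 9
  4 + 5 = 9
  4 + 7 = 11
  5 + 7 = 12
Collected distinct sums: {-9, -8, -7, -3, -2, -1, 0, 1, 2, 3, 4, 6, 7, 9, 11, 12}
|A +̂ A| = 16
(Reference bound: |A +̂ A| ≥ 2|A| - 3 for |A| ≥ 2, with |A| = 7 giving ≥ 11.)

|A +̂ A| = 16


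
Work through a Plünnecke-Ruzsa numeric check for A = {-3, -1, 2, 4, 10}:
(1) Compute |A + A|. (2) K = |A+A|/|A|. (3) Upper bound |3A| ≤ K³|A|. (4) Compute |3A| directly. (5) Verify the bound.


|A| = 5.
Step 1: Compute A + A by enumerating all 25 pairs.
A + A = {-6, -4, -2, -1, 1, 3, 4, 6, 7, 8, 9, 12, 14, 20}, so |A + A| = 14.
Step 2: Doubling constant K = |A + A|/|A| = 14/5 = 14/5 ≈ 2.8000.
Step 3: Plünnecke-Ruzsa gives |3A| ≤ K³·|A| = (2.8000)³ · 5 ≈ 109.7600.
Step 4: Compute 3A = A + A + A directly by enumerating all triples (a,b,c) ∈ A³; |3A| = 28.
Step 5: Check 28 ≤ 109.7600? Yes ✓.

K = 14/5, Plünnecke-Ruzsa bound K³|A| ≈ 109.7600, |3A| = 28, inequality holds.


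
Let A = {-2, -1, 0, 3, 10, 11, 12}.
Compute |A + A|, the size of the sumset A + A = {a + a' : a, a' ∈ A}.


A + A = {a + a' : a, a' ∈ A}; |A| = 7.
General bounds: 2|A| - 1 ≤ |A + A| ≤ |A|(|A|+1)/2, i.e. 13 ≤ |A + A| ≤ 28.
Lower bound 2|A|-1 is attained iff A is an arithmetic progression.
Enumerate sums a + a' for a ≤ a' (symmetric, so this suffices):
a = -2: -2+-2=-4, -2+-1=-3, -2+0=-2, -2+3=1, -2+10=8, -2+11=9, -2+12=10
a = -1: -1+-1=-2, -1+0=-1, -1+3=2, -1+10=9, -1+11=10, -1+12=11
a = 0: 0+0=0, 0+3=3, 0+10=10, 0+11=11, 0+12=12
a = 3: 3+3=6, 3+10=13, 3+11=14, 3+12=15
a = 10: 10+10=20, 10+11=21, 10+12=22
a = 11: 11+11=22, 11+12=23
a = 12: 12+12=24
Distinct sums: {-4, -3, -2, -1, 0, 1, 2, 3, 6, 8, 9, 10, 11, 12, 13, 14, 15, 20, 21, 22, 23, 24}
|A + A| = 22

|A + A| = 22


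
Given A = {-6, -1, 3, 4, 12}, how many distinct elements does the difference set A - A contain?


A - A = {a - a' : a, a' ∈ A}; |A| = 5.
Bounds: 2|A|-1 ≤ |A - A| ≤ |A|² - |A| + 1, i.e. 9 ≤ |A - A| ≤ 21.
Note: 0 ∈ A - A always (from a - a). The set is symmetric: if d ∈ A - A then -d ∈ A - A.
Enumerate nonzero differences d = a - a' with a > a' (then include -d):
Positive differences: {1, 4, 5, 8, 9, 10, 13, 18}
Full difference set: {0} ∪ (positive diffs) ∪ (negative diffs).
|A - A| = 1 + 2·8 = 17 (matches direct enumeration: 17).

|A - A| = 17


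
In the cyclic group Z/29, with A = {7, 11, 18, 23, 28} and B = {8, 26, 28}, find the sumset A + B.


Work in Z/29Z: reduce every sum a + b modulo 29.
Enumerate all 15 pairs:
a = 7: 7+8=15, 7+26=4, 7+28=6
a = 11: 11+8=19, 11+26=8, 11+28=10
a = 18: 18+8=26, 18+26=15, 18+28=17
a = 23: 23+8=2, 23+26=20, 23+28=22
a = 28: 28+8=7, 28+26=25, 28+28=27
Distinct residues collected: {2, 4, 6, 7, 8, 10, 15, 17, 19, 20, 22, 25, 26, 27}
|A + B| = 14 (out of 29 total residues).

A + B = {2, 4, 6, 7, 8, 10, 15, 17, 19, 20, 22, 25, 26, 27}


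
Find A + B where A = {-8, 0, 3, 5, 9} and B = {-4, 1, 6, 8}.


A + B = {a + b : a ∈ A, b ∈ B}.
Enumerate all |A|·|B| = 5·4 = 20 pairs (a, b) and collect distinct sums.
a = -8: -8+-4=-12, -8+1=-7, -8+6=-2, -8+8=0
a = 0: 0+-4=-4, 0+1=1, 0+6=6, 0+8=8
a = 3: 3+-4=-1, 3+1=4, 3+6=9, 3+8=11
a = 5: 5+-4=1, 5+1=6, 5+6=11, 5+8=13
a = 9: 9+-4=5, 9+1=10, 9+6=15, 9+8=17
Collecting distinct sums: A + B = {-12, -7, -4, -2, -1, 0, 1, 4, 5, 6, 8, 9, 10, 11, 13, 15, 17}
|A + B| = 17

A + B = {-12, -7, -4, -2, -1, 0, 1, 4, 5, 6, 8, 9, 10, 11, 13, 15, 17}


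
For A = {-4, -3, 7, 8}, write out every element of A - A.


A - A = {a - a' : a, a' ∈ A}.
Compute a - a' for each ordered pair (a, a'):
a = -4: -4--4=0, -4--3=-1, -4-7=-11, -4-8=-12
a = -3: -3--4=1, -3--3=0, -3-7=-10, -3-8=-11
a = 7: 7--4=11, 7--3=10, 7-7=0, 7-8=-1
a = 8: 8--4=12, 8--3=11, 8-7=1, 8-8=0
Collecting distinct values (and noting 0 appears from a-a):
A - A = {-12, -11, -10, -1, 0, 1, 10, 11, 12}
|A - A| = 9

A - A = {-12, -11, -10, -1, 0, 1, 10, 11, 12}


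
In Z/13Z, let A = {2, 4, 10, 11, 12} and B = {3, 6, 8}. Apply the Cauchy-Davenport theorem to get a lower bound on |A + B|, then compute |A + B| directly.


Cauchy-Davenport: |A + B| ≥ min(p, |A| + |B| - 1) for A, B nonempty in Z/pZ.
|A| = 5, |B| = 3, p = 13.
CD lower bound = min(13, 5 + 3 - 1) = min(13, 7) = 7.
Compute A + B mod 13 directly:
a = 2: 2+3=5, 2+6=8, 2+8=10
a = 4: 4+3=7, 4+6=10, 4+8=12
a = 10: 10+3=0, 10+6=3, 10+8=5
a = 11: 11+3=1, 11+6=4, 11+8=6
a = 12: 12+3=2, 12+6=5, 12+8=7
A + B = {0, 1, 2, 3, 4, 5, 6, 7, 8, 10, 12}, so |A + B| = 11.
Verify: 11 ≥ 7? Yes ✓.

CD lower bound = 7, actual |A + B| = 11.


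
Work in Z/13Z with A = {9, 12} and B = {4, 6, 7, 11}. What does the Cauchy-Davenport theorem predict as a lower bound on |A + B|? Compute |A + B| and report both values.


Cauchy-Davenport: |A + B| ≥ min(p, |A| + |B| - 1) for A, B nonempty in Z/pZ.
|A| = 2, |B| = 4, p = 13.
CD lower bound = min(13, 2 + 4 - 1) = min(13, 5) = 5.
Compute A + B mod 13 directly:
a = 9: 9+4=0, 9+6=2, 9+7=3, 9+11=7
a = 12: 12+4=3, 12+6=5, 12+7=6, 12+11=10
A + B = {0, 2, 3, 5, 6, 7, 10}, so |A + B| = 7.
Verify: 7 ≥ 5? Yes ✓.

CD lower bound = 5, actual |A + B| = 7.


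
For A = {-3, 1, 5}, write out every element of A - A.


A - A = {a - a' : a, a' ∈ A}.
Compute a - a' for each ordered pair (a, a'):
a = -3: -3--3=0, -3-1=-4, -3-5=-8
a = 1: 1--3=4, 1-1=0, 1-5=-4
a = 5: 5--3=8, 5-1=4, 5-5=0
Collecting distinct values (and noting 0 appears from a-a):
A - A = {-8, -4, 0, 4, 8}
|A - A| = 5

A - A = {-8, -4, 0, 4, 8}


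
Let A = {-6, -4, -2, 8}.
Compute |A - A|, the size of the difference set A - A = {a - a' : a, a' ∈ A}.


A - A = {a - a' : a, a' ∈ A}; |A| = 4.
Bounds: 2|A|-1 ≤ |A - A| ≤ |A|² - |A| + 1, i.e. 7 ≤ |A - A| ≤ 13.
Note: 0 ∈ A - A always (from a - a). The set is symmetric: if d ∈ A - A then -d ∈ A - A.
Enumerate nonzero differences d = a - a' with a > a' (then include -d):
Positive differences: {2, 4, 10, 12, 14}
Full difference set: {0} ∪ (positive diffs) ∪ (negative diffs).
|A - A| = 1 + 2·5 = 11 (matches direct enumeration: 11).

|A - A| = 11


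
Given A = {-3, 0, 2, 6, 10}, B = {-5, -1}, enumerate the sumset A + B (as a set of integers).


A + B = {a + b : a ∈ A, b ∈ B}.
Enumerate all |A|·|B| = 5·2 = 10 pairs (a, b) and collect distinct sums.
a = -3: -3+-5=-8, -3+-1=-4
a = 0: 0+-5=-5, 0+-1=-1
a = 2: 2+-5=-3, 2+-1=1
a = 6: 6+-5=1, 6+-1=5
a = 10: 10+-5=5, 10+-1=9
Collecting distinct sums: A + B = {-8, -5, -4, -3, -1, 1, 5, 9}
|A + B| = 8

A + B = {-8, -5, -4, -3, -1, 1, 5, 9}


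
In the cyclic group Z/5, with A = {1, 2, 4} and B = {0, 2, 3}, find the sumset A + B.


Work in Z/5Z: reduce every sum a + b modulo 5.
Enumerate all 9 pairs:
a = 1: 1+0=1, 1+2=3, 1+3=4
a = 2: 2+0=2, 2+2=4, 2+3=0
a = 4: 4+0=4, 4+2=1, 4+3=2
Distinct residues collected: {0, 1, 2, 3, 4}
|A + B| = 5 (out of 5 total residues).

A + B = {0, 1, 2, 3, 4}


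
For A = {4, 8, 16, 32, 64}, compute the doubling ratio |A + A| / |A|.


|A| = 5.
Compute A + A by enumerating all 25 pairs.
A + A = {8, 12, 16, 20, 24, 32, 36, 40, 48, 64, 68, 72, 80, 96, 128}, so |A + A| = 15.
K = |A + A| / |A| = 15/5 = 3/1 ≈ 3.0000.
Reference: AP of size 5 gives K = 9/5 ≈ 1.8000; a fully generic set of size 5 gives K ≈ 3.0000.

|A| = 5, |A + A| = 15, K = 15/5 = 3/1.


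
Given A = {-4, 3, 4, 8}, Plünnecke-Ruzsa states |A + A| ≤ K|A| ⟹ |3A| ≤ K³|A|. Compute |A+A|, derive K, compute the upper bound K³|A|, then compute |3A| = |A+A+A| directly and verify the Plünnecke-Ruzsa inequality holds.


|A| = 4.
Step 1: Compute A + A by enumerating all 16 pairs.
A + A = {-8, -1, 0, 4, 6, 7, 8, 11, 12, 16}, so |A + A| = 10.
Step 2: Doubling constant K = |A + A|/|A| = 10/4 = 10/4 ≈ 2.5000.
Step 3: Plünnecke-Ruzsa gives |3A| ≤ K³·|A| = (2.5000)³ · 4 ≈ 62.5000.
Step 4: Compute 3A = A + A + A directly by enumerating all triples (a,b,c) ∈ A³; |3A| = 19.
Step 5: Check 19 ≤ 62.5000? Yes ✓.

K = 10/4, Plünnecke-Ruzsa bound K³|A| ≈ 62.5000, |3A| = 19, inequality holds.


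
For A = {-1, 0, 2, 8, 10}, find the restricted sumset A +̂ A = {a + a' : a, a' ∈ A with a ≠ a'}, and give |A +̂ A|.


Restricted sumset: A +̂ A = {a + a' : a ∈ A, a' ∈ A, a ≠ a'}.
Equivalently, take A + A and drop any sum 2a that is achievable ONLY as a + a for a ∈ A (i.e. sums representable only with equal summands).
Enumerate pairs (a, a') with a < a' (symmetric, so each unordered pair gives one sum; this covers all a ≠ a'):
  -1 + 0 = -1
  -1 + 2 = 1
  -1 + 8 = 7
  -1 + 10 = 9
  0 + 2 = 2
  0 + 8 = 8
  0 + 10 = 10
  2 + 8 = 10
  2 + 10 = 12
  8 + 10 = 18
Collected distinct sums: {-1, 1, 2, 7, 8, 9, 10, 12, 18}
|A +̂ A| = 9
(Reference bound: |A +̂ A| ≥ 2|A| - 3 for |A| ≥ 2, with |A| = 5 giving ≥ 7.)

|A +̂ A| = 9


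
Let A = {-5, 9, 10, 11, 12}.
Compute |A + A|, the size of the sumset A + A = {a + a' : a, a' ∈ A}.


A + A = {a + a' : a, a' ∈ A}; |A| = 5.
General bounds: 2|A| - 1 ≤ |A + A| ≤ |A|(|A|+1)/2, i.e. 9 ≤ |A + A| ≤ 15.
Lower bound 2|A|-1 is attained iff A is an arithmetic progression.
Enumerate sums a + a' for a ≤ a' (symmetric, so this suffices):
a = -5: -5+-5=-10, -5+9=4, -5+10=5, -5+11=6, -5+12=7
a = 9: 9+9=18, 9+10=19, 9+11=20, 9+12=21
a = 10: 10+10=20, 10+11=21, 10+12=22
a = 11: 11+11=22, 11+12=23
a = 12: 12+12=24
Distinct sums: {-10, 4, 5, 6, 7, 18, 19, 20, 21, 22, 23, 24}
|A + A| = 12

|A + A| = 12


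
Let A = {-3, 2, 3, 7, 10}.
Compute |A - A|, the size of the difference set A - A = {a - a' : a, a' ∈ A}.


A - A = {a - a' : a, a' ∈ A}; |A| = 5.
Bounds: 2|A|-1 ≤ |A - A| ≤ |A|² - |A| + 1, i.e. 9 ≤ |A - A| ≤ 21.
Note: 0 ∈ A - A always (from a - a). The set is symmetric: if d ∈ A - A then -d ∈ A - A.
Enumerate nonzero differences d = a - a' with a > a' (then include -d):
Positive differences: {1, 3, 4, 5, 6, 7, 8, 10, 13}
Full difference set: {0} ∪ (positive diffs) ∪ (negative diffs).
|A - A| = 1 + 2·9 = 19 (matches direct enumeration: 19).

|A - A| = 19


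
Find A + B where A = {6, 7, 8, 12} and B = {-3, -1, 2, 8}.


A + B = {a + b : a ∈ A, b ∈ B}.
Enumerate all |A|·|B| = 4·4 = 16 pairs (a, b) and collect distinct sums.
a = 6: 6+-3=3, 6+-1=5, 6+2=8, 6+8=14
a = 7: 7+-3=4, 7+-1=6, 7+2=9, 7+8=15
a = 8: 8+-3=5, 8+-1=7, 8+2=10, 8+8=16
a = 12: 12+-3=9, 12+-1=11, 12+2=14, 12+8=20
Collecting distinct sums: A + B = {3, 4, 5, 6, 7, 8, 9, 10, 11, 14, 15, 16, 20}
|A + B| = 13

A + B = {3, 4, 5, 6, 7, 8, 9, 10, 11, 14, 15, 16, 20}


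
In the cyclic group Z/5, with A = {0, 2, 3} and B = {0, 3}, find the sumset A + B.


Work in Z/5Z: reduce every sum a + b modulo 5.
Enumerate all 6 pairs:
a = 0: 0+0=0, 0+3=3
a = 2: 2+0=2, 2+3=0
a = 3: 3+0=3, 3+3=1
Distinct residues collected: {0, 1, 2, 3}
|A + B| = 4 (out of 5 total residues).

A + B = {0, 1, 2, 3}


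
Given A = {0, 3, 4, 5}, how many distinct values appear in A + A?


A + A = {a + a' : a, a' ∈ A}; |A| = 4.
General bounds: 2|A| - 1 ≤ |A + A| ≤ |A|(|A|+1)/2, i.e. 7 ≤ |A + A| ≤ 10.
Lower bound 2|A|-1 is attained iff A is an arithmetic progression.
Enumerate sums a + a' for a ≤ a' (symmetric, so this suffices):
a = 0: 0+0=0, 0+3=3, 0+4=4, 0+5=5
a = 3: 3+3=6, 3+4=7, 3+5=8
a = 4: 4+4=8, 4+5=9
a = 5: 5+5=10
Distinct sums: {0, 3, 4, 5, 6, 7, 8, 9, 10}
|A + A| = 9

|A + A| = 9


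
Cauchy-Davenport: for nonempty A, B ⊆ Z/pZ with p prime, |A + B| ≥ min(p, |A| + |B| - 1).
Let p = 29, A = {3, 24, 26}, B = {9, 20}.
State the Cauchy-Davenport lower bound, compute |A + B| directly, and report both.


Cauchy-Davenport: |A + B| ≥ min(p, |A| + |B| - 1) for A, B nonempty in Z/pZ.
|A| = 3, |B| = 2, p = 29.
CD lower bound = min(29, 3 + 2 - 1) = min(29, 4) = 4.
Compute A + B mod 29 directly:
a = 3: 3+9=12, 3+20=23
a = 24: 24+9=4, 24+20=15
a = 26: 26+9=6, 26+20=17
A + B = {4, 6, 12, 15, 17, 23}, so |A + B| = 6.
Verify: 6 ≥ 4? Yes ✓.

CD lower bound = 4, actual |A + B| = 6.


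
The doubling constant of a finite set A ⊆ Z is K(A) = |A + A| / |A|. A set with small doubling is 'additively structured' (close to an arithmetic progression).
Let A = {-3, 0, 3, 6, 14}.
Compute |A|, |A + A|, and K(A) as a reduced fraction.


|A| = 5.
Compute A + A by enumerating all 25 pairs.
A + A = {-6, -3, 0, 3, 6, 9, 11, 12, 14, 17, 20, 28}, so |A + A| = 12.
K = |A + A| / |A| = 12/5 (already in lowest terms) ≈ 2.4000.
Reference: AP of size 5 gives K = 9/5 ≈ 1.8000; a fully generic set of size 5 gives K ≈ 3.0000.

|A| = 5, |A + A| = 12, K = 12/5.


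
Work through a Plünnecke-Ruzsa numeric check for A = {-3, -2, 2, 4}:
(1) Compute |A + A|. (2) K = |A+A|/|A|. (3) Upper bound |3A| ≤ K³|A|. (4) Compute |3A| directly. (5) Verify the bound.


|A| = 4.
Step 1: Compute A + A by enumerating all 16 pairs.
A + A = {-6, -5, -4, -1, 0, 1, 2, 4, 6, 8}, so |A + A| = 10.
Step 2: Doubling constant K = |A + A|/|A| = 10/4 = 10/4 ≈ 2.5000.
Step 3: Plünnecke-Ruzsa gives |3A| ≤ K³·|A| = (2.5000)³ · 4 ≈ 62.5000.
Step 4: Compute 3A = A + A + A directly by enumerating all triples (a,b,c) ∈ A³; |3A| = 18.
Step 5: Check 18 ≤ 62.5000? Yes ✓.

K = 10/4, Plünnecke-Ruzsa bound K³|A| ≈ 62.5000, |3A| = 18, inequality holds.


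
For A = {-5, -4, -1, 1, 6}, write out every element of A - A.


A - A = {a - a' : a, a' ∈ A}.
Compute a - a' for each ordered pair (a, a'):
a = -5: -5--5=0, -5--4=-1, -5--1=-4, -5-1=-6, -5-6=-11
a = -4: -4--5=1, -4--4=0, -4--1=-3, -4-1=-5, -4-6=-10
a = -1: -1--5=4, -1--4=3, -1--1=0, -1-1=-2, -1-6=-7
a = 1: 1--5=6, 1--4=5, 1--1=2, 1-1=0, 1-6=-5
a = 6: 6--5=11, 6--4=10, 6--1=7, 6-1=5, 6-6=0
Collecting distinct values (and noting 0 appears from a-a):
A - A = {-11, -10, -7, -6, -5, -4, -3, -2, -1, 0, 1, 2, 3, 4, 5, 6, 7, 10, 11}
|A - A| = 19

A - A = {-11, -10, -7, -6, -5, -4, -3, -2, -1, 0, 1, 2, 3, 4, 5, 6, 7, 10, 11}


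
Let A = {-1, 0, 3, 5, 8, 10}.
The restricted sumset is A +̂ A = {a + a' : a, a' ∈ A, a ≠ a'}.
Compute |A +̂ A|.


Restricted sumset: A +̂ A = {a + a' : a ∈ A, a' ∈ A, a ≠ a'}.
Equivalently, take A + A and drop any sum 2a that is achievable ONLY as a + a for a ∈ A (i.e. sums representable only with equal summands).
Enumerate pairs (a, a') with a < a' (symmetric, so each unordered pair gives one sum; this covers all a ≠ a'):
  -1 + 0 = -1
  -1 + 3 = 2
  -1 + 5 = 4
  -1 + 8 = 7
  -1 + 10 = 9
  0 + 3 = 3
  0 + 5 = 5
  0 + 8 = 8
  0 + 10 = 10
  3 + 5 = 8
  3 + 8 = 11
  3 + 10 = 13
  5 + 8 = 13
  5 + 10 = 15
  8 + 10 = 18
Collected distinct sums: {-1, 2, 3, 4, 5, 7, 8, 9, 10, 11, 13, 15, 18}
|A +̂ A| = 13
(Reference bound: |A +̂ A| ≥ 2|A| - 3 for |A| ≥ 2, with |A| = 6 giving ≥ 9.)

|A +̂ A| = 13


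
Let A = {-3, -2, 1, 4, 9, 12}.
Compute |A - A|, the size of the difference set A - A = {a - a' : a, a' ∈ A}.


A - A = {a - a' : a, a' ∈ A}; |A| = 6.
Bounds: 2|A|-1 ≤ |A - A| ≤ |A|² - |A| + 1, i.e. 11 ≤ |A - A| ≤ 31.
Note: 0 ∈ A - A always (from a - a). The set is symmetric: if d ∈ A - A then -d ∈ A - A.
Enumerate nonzero differences d = a - a' with a > a' (then include -d):
Positive differences: {1, 3, 4, 5, 6, 7, 8, 11, 12, 14, 15}
Full difference set: {0} ∪ (positive diffs) ∪ (negative diffs).
|A - A| = 1 + 2·11 = 23 (matches direct enumeration: 23).

|A - A| = 23


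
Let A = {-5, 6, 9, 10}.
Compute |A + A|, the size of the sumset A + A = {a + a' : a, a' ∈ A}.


A + A = {a + a' : a, a' ∈ A}; |A| = 4.
General bounds: 2|A| - 1 ≤ |A + A| ≤ |A|(|A|+1)/2, i.e. 7 ≤ |A + A| ≤ 10.
Lower bound 2|A|-1 is attained iff A is an arithmetic progression.
Enumerate sums a + a' for a ≤ a' (symmetric, so this suffices):
a = -5: -5+-5=-10, -5+6=1, -5+9=4, -5+10=5
a = 6: 6+6=12, 6+9=15, 6+10=16
a = 9: 9+9=18, 9+10=19
a = 10: 10+10=20
Distinct sums: {-10, 1, 4, 5, 12, 15, 16, 18, 19, 20}
|A + A| = 10

|A + A| = 10


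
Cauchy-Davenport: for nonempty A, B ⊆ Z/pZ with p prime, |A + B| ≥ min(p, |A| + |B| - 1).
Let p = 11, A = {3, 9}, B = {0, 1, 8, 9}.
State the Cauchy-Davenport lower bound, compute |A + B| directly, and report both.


Cauchy-Davenport: |A + B| ≥ min(p, |A| + |B| - 1) for A, B nonempty in Z/pZ.
|A| = 2, |B| = 4, p = 11.
CD lower bound = min(11, 2 + 4 - 1) = min(11, 5) = 5.
Compute A + B mod 11 directly:
a = 3: 3+0=3, 3+1=4, 3+8=0, 3+9=1
a = 9: 9+0=9, 9+1=10, 9+8=6, 9+9=7
A + B = {0, 1, 3, 4, 6, 7, 9, 10}, so |A + B| = 8.
Verify: 8 ≥ 5? Yes ✓.

CD lower bound = 5, actual |A + B| = 8.


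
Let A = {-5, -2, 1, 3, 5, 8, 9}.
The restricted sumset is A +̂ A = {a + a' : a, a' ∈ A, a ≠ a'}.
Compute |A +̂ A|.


Restricted sumset: A +̂ A = {a + a' : a ∈ A, a' ∈ A, a ≠ a'}.
Equivalently, take A + A and drop any sum 2a that is achievable ONLY as a + a for a ∈ A (i.e. sums representable only with equal summands).
Enumerate pairs (a, a') with a < a' (symmetric, so each unordered pair gives one sum; this covers all a ≠ a'):
  -5 + -2 = -7
  -5 + 1 = -4
  -5 + 3 = -2
  -5 + 5 = 0
  -5 + 8 = 3
  -5 + 9 = 4
  -2 + 1 = -1
  -2 + 3 = 1
  -2 + 5 = 3
  -2 + 8 = 6
  -2 + 9 = 7
  1 + 3 = 4
  1 + 5 = 6
  1 + 8 = 9
  1 + 9 = 10
  3 + 5 = 8
  3 + 8 = 11
  3 + 9 = 12
  5 + 8 = 13
  5 + 9 = 14
  8 + 9 = 17
Collected distinct sums: {-7, -4, -2, -1, 0, 1, 3, 4, 6, 7, 8, 9, 10, 11, 12, 13, 14, 17}
|A +̂ A| = 18
(Reference bound: |A +̂ A| ≥ 2|A| - 3 for |A| ≥ 2, with |A| = 7 giving ≥ 11.)

|A +̂ A| = 18


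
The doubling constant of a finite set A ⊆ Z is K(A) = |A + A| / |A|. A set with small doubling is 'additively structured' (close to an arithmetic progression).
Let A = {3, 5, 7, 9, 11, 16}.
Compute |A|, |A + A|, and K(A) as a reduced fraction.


|A| = 6.
Compute A + A by enumerating all 36 pairs.
A + A = {6, 8, 10, 12, 14, 16, 18, 19, 20, 21, 22, 23, 25, 27, 32}, so |A + A| = 15.
K = |A + A| / |A| = 15/6 = 5/2 ≈ 2.5000.
Reference: AP of size 6 gives K = 11/6 ≈ 1.8333; a fully generic set of size 6 gives K ≈ 3.5000.

|A| = 6, |A + A| = 15, K = 15/6 = 5/2.
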